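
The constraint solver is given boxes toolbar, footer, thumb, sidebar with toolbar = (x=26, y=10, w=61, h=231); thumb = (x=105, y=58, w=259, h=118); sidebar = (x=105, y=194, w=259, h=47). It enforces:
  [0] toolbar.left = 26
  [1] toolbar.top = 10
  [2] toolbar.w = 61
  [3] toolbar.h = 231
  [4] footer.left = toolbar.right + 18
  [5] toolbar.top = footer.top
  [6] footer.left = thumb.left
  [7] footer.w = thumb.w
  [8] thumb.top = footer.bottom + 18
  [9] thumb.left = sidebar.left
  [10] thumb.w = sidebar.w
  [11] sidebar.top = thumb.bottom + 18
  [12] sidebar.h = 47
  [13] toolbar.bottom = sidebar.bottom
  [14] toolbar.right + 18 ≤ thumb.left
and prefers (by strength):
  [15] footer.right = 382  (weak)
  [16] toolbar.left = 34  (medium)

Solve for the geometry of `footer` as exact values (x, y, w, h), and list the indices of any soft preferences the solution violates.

1. footer.x = 105  [footer.left = toolbar.right + 18]
2. footer.y = 10  [toolbar.top = footer.top]
3. footer.w = 259  [footer.w = thumb.w]
4. footer.h = 30  [thumb.top = footer.bottom + 18]

footer = (x=105, y=10, w=259, h=30)
violated soft preferences: 15, 16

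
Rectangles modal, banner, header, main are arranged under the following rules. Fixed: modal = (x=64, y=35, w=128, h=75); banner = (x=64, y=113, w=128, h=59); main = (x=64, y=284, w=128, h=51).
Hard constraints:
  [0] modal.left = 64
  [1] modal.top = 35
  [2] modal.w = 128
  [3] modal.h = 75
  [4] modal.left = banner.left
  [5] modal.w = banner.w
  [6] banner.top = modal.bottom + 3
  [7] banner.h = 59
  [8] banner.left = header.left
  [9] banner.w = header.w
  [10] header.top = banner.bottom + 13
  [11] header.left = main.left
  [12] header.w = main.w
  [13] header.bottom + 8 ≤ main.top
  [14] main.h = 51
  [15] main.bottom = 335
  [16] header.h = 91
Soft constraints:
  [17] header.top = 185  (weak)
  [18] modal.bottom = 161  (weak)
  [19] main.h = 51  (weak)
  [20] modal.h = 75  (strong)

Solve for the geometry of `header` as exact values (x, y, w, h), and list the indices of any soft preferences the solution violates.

1. header.x = 64  [banner.left = header.left]
2. header.w = 128  [banner.w = header.w]
3. header.y = 185  [header.top = banner.bottom + 13]
4. header.h = 91  [header.h = 91]

header = (x=64, y=185, w=128, h=91)
violated soft preferences: 18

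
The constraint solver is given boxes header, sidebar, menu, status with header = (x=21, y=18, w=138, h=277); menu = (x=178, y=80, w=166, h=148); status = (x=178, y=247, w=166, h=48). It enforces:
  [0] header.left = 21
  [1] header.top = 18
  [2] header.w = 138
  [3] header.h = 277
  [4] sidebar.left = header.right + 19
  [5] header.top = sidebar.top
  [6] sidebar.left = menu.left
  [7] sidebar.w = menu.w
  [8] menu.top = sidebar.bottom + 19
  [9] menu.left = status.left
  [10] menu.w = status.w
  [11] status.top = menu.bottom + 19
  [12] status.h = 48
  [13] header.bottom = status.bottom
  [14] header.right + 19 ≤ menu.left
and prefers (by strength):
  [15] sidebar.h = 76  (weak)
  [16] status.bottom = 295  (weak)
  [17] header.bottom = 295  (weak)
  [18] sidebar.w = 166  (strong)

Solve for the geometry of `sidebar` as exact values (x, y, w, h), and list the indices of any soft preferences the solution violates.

1. sidebar.x = 178  [sidebar.left = header.right + 19]
2. sidebar.y = 18  [header.top = sidebar.top]
3. sidebar.w = 166  [sidebar.w = menu.w]
4. sidebar.h = 43  [menu.top = sidebar.bottom + 19]

sidebar = (x=178, y=18, w=166, h=43)
violated soft preferences: 15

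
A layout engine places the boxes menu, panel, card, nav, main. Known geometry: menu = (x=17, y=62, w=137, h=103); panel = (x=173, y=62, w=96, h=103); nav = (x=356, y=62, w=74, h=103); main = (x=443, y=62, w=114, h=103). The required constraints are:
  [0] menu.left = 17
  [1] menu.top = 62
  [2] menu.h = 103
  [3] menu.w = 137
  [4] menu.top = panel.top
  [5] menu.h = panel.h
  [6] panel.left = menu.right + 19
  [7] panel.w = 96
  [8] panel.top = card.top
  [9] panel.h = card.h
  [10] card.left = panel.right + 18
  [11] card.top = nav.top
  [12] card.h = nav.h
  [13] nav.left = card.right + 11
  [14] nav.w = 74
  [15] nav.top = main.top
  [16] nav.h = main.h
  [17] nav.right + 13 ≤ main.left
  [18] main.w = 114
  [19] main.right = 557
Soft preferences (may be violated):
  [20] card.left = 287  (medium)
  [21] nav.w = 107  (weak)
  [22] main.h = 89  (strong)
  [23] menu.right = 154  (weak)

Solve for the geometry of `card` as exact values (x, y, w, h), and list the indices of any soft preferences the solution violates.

1. card.y = 62  [panel.top = card.top]
2. card.h = 103  [panel.h = card.h]
3. card.x = 287  [card.left = panel.right + 18]
4. card.w = 58  [nav.left = card.right + 11]

card = (x=287, y=62, w=58, h=103)
violated soft preferences: 21, 22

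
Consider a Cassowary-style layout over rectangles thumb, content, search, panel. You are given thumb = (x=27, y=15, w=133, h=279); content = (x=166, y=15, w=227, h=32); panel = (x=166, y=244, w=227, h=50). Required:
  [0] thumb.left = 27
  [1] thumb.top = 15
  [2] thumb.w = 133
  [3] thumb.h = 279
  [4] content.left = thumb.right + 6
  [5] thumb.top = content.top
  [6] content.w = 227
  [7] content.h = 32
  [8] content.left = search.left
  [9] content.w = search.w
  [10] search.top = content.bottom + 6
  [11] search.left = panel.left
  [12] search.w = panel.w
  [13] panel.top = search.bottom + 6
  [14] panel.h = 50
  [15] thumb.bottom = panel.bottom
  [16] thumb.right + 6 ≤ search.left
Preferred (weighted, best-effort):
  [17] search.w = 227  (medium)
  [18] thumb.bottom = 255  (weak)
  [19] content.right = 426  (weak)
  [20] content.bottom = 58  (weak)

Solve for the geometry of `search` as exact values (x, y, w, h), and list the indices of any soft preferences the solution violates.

1. search.x = 166  [content.left = search.left]
2. search.w = 227  [content.w = search.w]
3. search.y = 53  [search.top = content.bottom + 6]
4. search.h = 185  [panel.top = search.bottom + 6]

search = (x=166, y=53, w=227, h=185)
violated soft preferences: 18, 19, 20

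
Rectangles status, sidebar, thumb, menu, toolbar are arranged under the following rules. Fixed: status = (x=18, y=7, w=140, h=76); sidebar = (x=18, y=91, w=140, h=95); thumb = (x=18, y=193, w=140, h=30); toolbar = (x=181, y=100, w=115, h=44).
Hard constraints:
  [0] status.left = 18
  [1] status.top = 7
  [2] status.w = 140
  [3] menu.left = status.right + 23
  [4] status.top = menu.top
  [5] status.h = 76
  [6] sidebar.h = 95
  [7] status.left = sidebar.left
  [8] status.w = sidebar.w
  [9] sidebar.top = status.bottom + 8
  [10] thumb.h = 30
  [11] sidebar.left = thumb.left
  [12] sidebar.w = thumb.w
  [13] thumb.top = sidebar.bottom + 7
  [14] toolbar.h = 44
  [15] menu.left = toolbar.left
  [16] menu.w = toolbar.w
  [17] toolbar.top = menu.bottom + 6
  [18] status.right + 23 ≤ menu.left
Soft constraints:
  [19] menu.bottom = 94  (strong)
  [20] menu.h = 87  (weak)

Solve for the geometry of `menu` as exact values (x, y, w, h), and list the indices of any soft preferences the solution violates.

1. menu.x = 181  [menu.left = status.right + 23]
2. menu.y = 7  [status.top = menu.top]
3. menu.w = 115  [menu.w = toolbar.w]
4. menu.h = 87  [toolbar.top = menu.bottom + 6]

menu = (x=181, y=7, w=115, h=87)
violated soft preferences: none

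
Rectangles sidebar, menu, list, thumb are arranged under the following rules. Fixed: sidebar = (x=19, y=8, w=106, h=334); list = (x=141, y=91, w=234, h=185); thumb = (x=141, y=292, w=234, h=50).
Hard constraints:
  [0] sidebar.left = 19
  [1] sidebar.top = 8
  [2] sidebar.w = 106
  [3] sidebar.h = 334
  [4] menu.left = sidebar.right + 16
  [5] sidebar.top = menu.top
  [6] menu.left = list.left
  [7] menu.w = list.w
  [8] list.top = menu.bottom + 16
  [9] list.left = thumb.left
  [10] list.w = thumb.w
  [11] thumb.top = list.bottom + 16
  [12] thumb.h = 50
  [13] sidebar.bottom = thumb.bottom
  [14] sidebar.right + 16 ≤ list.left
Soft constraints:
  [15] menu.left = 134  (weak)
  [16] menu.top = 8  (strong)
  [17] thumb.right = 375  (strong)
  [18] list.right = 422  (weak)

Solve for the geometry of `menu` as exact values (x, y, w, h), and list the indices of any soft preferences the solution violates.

menu = (x=141, y=8, w=234, h=67)
violated soft preferences: 15, 18

1. menu.x = 141  [menu.left = sidebar.right + 16]
2. menu.y = 8  [sidebar.top = menu.top]
3. menu.w = 234  [menu.w = list.w]
4. menu.h = 67  [list.top = menu.bottom + 16]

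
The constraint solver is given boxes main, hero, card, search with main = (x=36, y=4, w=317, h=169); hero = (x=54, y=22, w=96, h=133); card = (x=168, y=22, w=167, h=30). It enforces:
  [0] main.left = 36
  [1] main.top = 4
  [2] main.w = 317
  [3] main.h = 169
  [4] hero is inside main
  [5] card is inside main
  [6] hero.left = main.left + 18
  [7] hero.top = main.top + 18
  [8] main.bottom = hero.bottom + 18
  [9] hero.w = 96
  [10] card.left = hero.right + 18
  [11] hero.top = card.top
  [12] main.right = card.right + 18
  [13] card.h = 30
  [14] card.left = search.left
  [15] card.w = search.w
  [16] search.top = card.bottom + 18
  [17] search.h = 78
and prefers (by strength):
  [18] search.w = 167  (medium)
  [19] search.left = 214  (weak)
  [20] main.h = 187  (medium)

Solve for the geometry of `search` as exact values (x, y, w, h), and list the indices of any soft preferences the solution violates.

search = (x=168, y=70, w=167, h=78)
violated soft preferences: 19, 20

1. search.x = 168  [card.left = search.left]
2. search.w = 167  [card.w = search.w]
3. search.y = 70  [search.top = card.bottom + 18]
4. search.h = 78  [search.h = 78]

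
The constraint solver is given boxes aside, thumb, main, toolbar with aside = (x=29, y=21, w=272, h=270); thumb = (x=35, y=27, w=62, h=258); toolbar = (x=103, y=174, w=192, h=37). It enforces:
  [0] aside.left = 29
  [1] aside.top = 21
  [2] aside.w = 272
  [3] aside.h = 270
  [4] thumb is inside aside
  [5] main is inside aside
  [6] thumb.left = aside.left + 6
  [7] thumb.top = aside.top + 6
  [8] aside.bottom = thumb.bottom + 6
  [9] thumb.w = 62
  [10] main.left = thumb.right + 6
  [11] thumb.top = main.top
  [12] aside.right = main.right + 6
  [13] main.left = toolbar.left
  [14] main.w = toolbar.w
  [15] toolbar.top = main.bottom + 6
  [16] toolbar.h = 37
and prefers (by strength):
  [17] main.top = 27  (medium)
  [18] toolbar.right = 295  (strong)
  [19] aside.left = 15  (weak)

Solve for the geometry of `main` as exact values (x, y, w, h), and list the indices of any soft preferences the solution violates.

main = (x=103, y=27, w=192, h=141)
violated soft preferences: 19

1. main.x = 103  [main.left = thumb.right + 6]
2. main.y = 27  [thumb.top = main.top]
3. main.w = 192  [aside.right = main.right + 6]
4. main.h = 141  [toolbar.top = main.bottom + 6]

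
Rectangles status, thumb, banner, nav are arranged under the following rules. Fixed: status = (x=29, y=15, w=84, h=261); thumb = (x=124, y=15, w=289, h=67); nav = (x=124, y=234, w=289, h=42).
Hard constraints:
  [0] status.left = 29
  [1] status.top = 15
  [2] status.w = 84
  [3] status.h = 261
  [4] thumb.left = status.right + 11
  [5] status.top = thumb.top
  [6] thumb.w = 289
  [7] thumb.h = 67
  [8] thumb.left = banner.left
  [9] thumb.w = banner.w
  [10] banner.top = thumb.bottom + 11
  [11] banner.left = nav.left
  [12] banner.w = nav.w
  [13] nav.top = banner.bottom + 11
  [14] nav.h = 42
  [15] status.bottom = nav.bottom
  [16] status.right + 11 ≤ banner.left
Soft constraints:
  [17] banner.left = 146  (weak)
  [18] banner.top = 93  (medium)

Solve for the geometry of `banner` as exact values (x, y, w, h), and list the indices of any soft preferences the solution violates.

banner = (x=124, y=93, w=289, h=130)
violated soft preferences: 17

1. banner.x = 124  [thumb.left = banner.left]
2. banner.w = 289  [thumb.w = banner.w]
3. banner.y = 93  [banner.top = thumb.bottom + 11]
4. banner.h = 130  [nav.top = banner.bottom + 11]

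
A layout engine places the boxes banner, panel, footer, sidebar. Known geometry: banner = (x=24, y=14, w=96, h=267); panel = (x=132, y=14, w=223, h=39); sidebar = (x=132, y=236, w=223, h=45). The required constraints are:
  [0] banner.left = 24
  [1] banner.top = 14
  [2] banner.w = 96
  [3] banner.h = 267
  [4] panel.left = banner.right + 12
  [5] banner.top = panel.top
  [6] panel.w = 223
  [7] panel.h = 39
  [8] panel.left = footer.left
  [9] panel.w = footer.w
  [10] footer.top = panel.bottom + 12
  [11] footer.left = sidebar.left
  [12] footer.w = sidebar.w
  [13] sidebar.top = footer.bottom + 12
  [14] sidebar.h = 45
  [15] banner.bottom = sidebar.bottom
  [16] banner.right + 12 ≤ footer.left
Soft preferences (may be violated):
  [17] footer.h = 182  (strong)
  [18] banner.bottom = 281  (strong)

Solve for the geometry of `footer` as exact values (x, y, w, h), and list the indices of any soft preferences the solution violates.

footer = (x=132, y=65, w=223, h=159)
violated soft preferences: 17

1. footer.x = 132  [panel.left = footer.left]
2. footer.w = 223  [panel.w = footer.w]
3. footer.y = 65  [footer.top = panel.bottom + 12]
4. footer.h = 159  [sidebar.top = footer.bottom + 12]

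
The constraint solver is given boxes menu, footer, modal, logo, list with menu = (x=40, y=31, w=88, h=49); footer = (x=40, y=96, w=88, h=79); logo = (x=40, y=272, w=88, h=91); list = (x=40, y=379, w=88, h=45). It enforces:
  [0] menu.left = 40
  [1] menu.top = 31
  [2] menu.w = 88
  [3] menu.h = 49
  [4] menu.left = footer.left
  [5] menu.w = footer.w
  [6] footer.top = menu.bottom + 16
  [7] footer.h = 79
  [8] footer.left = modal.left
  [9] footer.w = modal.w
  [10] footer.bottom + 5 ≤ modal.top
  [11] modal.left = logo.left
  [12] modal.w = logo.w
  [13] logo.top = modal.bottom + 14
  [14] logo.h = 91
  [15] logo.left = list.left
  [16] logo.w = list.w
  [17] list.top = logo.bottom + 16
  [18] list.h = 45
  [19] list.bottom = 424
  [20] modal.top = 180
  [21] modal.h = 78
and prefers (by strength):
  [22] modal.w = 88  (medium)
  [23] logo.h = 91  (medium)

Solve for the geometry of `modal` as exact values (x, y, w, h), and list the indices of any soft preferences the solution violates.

modal = (x=40, y=180, w=88, h=78)
violated soft preferences: none

1. modal.x = 40  [footer.left = modal.left]
2. modal.w = 88  [footer.w = modal.w]
3. modal.y = 180  [modal.top = 180]
4. modal.h = 78  [modal.h = 78]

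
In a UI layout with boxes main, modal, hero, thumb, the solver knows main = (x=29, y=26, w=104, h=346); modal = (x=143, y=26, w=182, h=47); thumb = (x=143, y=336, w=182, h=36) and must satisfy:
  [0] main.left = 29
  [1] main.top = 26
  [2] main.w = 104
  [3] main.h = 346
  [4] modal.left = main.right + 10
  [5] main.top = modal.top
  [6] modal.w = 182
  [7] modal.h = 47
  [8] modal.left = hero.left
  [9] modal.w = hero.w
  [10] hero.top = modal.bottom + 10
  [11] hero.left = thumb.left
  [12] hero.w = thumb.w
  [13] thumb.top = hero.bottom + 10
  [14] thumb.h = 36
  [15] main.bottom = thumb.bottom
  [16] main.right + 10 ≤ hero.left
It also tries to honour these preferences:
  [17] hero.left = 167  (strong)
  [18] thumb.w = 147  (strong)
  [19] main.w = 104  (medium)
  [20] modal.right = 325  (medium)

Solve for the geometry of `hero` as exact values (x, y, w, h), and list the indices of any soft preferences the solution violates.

1. hero.x = 143  [modal.left = hero.left]
2. hero.w = 182  [modal.w = hero.w]
3. hero.y = 83  [hero.top = modal.bottom + 10]
4. hero.h = 243  [thumb.top = hero.bottom + 10]

hero = (x=143, y=83, w=182, h=243)
violated soft preferences: 17, 18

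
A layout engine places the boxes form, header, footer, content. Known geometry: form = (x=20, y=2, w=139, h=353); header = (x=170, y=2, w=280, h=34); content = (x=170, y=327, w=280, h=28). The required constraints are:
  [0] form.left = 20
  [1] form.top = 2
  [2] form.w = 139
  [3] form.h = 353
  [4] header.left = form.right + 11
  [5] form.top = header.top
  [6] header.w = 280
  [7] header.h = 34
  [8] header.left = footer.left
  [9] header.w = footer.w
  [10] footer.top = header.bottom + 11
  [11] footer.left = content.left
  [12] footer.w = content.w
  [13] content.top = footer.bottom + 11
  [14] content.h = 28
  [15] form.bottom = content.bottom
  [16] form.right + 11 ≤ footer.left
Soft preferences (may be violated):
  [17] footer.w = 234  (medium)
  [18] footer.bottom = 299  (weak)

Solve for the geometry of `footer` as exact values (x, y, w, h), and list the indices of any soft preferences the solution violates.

footer = (x=170, y=47, w=280, h=269)
violated soft preferences: 17, 18

1. footer.x = 170  [header.left = footer.left]
2. footer.w = 280  [header.w = footer.w]
3. footer.y = 47  [footer.top = header.bottom + 11]
4. footer.h = 269  [content.top = footer.bottom + 11]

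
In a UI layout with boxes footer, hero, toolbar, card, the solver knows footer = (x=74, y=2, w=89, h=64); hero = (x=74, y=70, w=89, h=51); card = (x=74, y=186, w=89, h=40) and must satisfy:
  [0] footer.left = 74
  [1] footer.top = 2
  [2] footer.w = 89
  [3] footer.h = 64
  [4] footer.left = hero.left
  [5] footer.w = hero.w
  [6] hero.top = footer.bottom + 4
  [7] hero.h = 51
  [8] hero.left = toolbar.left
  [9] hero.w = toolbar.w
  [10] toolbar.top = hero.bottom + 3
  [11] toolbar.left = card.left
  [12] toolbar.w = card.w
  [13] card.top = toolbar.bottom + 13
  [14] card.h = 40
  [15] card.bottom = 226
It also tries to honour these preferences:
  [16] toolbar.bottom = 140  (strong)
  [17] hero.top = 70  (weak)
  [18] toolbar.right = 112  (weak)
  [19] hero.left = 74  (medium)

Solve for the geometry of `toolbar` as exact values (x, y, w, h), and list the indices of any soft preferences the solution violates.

toolbar = (x=74, y=124, w=89, h=49)
violated soft preferences: 16, 18

1. toolbar.x = 74  [hero.left = toolbar.left]
2. toolbar.w = 89  [hero.w = toolbar.w]
3. toolbar.y = 124  [toolbar.top = hero.bottom + 3]
4. toolbar.h = 49  [card.top = toolbar.bottom + 13]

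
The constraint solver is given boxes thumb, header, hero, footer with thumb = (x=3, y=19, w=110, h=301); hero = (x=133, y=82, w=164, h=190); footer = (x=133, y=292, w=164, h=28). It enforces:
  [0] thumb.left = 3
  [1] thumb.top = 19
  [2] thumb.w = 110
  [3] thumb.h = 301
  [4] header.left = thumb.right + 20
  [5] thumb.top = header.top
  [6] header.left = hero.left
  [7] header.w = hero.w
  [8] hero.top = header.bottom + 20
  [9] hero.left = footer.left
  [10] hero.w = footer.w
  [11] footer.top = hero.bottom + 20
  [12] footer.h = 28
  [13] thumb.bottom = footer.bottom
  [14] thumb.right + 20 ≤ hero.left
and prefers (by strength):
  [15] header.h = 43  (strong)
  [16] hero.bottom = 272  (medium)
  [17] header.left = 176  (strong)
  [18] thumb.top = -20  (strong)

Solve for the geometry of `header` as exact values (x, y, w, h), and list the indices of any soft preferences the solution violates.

header = (x=133, y=19, w=164, h=43)
violated soft preferences: 17, 18

1. header.x = 133  [header.left = thumb.right + 20]
2. header.y = 19  [thumb.top = header.top]
3. header.w = 164  [header.w = hero.w]
4. header.h = 43  [hero.top = header.bottom + 20]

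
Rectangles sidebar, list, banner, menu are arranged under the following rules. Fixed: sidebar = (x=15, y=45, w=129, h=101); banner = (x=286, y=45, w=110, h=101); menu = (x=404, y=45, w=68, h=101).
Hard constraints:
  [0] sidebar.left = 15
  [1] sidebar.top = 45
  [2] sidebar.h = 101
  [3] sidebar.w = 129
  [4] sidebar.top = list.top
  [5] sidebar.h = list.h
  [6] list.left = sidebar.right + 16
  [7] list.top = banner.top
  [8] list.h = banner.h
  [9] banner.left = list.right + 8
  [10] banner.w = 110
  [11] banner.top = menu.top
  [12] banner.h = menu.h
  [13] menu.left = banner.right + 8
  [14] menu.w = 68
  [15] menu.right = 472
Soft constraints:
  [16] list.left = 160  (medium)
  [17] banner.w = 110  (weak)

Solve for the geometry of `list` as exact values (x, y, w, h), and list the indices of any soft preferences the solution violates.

list = (x=160, y=45, w=118, h=101)
violated soft preferences: none

1. list.y = 45  [sidebar.top = list.top]
2. list.h = 101  [sidebar.h = list.h]
3. list.x = 160  [list.left = sidebar.right + 16]
4. list.w = 118  [banner.left = list.right + 8]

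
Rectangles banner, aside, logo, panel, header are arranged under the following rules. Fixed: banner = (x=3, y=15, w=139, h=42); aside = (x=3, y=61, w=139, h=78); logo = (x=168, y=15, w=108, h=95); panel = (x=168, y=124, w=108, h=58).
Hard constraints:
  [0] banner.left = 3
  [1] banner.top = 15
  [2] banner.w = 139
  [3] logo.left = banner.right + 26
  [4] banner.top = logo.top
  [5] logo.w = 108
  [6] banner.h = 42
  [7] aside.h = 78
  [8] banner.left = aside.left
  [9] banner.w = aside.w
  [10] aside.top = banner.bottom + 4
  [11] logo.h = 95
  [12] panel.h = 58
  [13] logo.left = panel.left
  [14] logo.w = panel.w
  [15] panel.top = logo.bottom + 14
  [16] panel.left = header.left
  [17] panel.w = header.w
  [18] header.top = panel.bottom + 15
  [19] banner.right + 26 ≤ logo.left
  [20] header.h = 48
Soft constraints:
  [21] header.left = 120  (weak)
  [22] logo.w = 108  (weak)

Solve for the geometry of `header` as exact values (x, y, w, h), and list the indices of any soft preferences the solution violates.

1. header.x = 168  [panel.left = header.left]
2. header.w = 108  [panel.w = header.w]
3. header.y = 197  [header.top = panel.bottom + 15]
4. header.h = 48  [header.h = 48]

header = (x=168, y=197, w=108, h=48)
violated soft preferences: 21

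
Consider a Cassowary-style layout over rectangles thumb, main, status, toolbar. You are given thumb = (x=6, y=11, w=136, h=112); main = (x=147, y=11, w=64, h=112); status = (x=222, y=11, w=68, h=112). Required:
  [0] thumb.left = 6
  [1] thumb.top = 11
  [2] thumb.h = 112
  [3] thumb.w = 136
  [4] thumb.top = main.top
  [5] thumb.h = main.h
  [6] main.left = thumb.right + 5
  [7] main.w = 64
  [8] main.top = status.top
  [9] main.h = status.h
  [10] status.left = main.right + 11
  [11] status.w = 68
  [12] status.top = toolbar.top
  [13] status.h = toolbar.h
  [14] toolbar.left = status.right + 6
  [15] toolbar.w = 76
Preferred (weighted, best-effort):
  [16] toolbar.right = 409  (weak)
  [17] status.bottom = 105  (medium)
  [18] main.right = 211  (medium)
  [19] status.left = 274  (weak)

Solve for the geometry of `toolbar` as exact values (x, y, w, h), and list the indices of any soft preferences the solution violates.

1. toolbar.y = 11  [status.top = toolbar.top]
2. toolbar.h = 112  [status.h = toolbar.h]
3. toolbar.x = 296  [toolbar.left = status.right + 6]
4. toolbar.w = 76  [toolbar.w = 76]

toolbar = (x=296, y=11, w=76, h=112)
violated soft preferences: 16, 17, 19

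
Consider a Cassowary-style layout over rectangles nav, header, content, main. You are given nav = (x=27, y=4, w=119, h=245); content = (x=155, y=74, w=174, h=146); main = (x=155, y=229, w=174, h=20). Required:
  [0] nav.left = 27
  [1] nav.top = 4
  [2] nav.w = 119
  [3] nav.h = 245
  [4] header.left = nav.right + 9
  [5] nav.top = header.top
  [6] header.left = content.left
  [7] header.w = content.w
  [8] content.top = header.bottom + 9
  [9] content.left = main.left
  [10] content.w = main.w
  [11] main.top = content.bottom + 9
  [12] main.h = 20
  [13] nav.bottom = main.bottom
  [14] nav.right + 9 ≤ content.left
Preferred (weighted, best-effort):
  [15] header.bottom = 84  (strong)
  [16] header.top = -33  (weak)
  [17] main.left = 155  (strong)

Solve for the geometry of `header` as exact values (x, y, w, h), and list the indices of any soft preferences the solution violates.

header = (x=155, y=4, w=174, h=61)
violated soft preferences: 15, 16

1. header.x = 155  [header.left = nav.right + 9]
2. header.y = 4  [nav.top = header.top]
3. header.w = 174  [header.w = content.w]
4. header.h = 61  [content.top = header.bottom + 9]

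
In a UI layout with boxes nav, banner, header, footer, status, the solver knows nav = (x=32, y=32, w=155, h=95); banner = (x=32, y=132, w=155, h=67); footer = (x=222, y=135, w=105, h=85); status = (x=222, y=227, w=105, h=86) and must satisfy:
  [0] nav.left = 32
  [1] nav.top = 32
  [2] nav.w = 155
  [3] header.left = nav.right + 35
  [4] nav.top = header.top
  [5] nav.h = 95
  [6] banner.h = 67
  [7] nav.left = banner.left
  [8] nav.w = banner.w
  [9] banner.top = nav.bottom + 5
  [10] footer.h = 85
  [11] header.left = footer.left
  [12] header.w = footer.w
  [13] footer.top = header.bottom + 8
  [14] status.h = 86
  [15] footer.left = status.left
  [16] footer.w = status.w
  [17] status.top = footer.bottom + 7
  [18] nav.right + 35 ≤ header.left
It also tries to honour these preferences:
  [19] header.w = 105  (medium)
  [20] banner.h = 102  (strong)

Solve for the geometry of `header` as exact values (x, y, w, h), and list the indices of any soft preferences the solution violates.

header = (x=222, y=32, w=105, h=95)
violated soft preferences: 20

1. header.x = 222  [header.left = nav.right + 35]
2. header.y = 32  [nav.top = header.top]
3. header.w = 105  [header.w = footer.w]
4. header.h = 95  [footer.top = header.bottom + 8]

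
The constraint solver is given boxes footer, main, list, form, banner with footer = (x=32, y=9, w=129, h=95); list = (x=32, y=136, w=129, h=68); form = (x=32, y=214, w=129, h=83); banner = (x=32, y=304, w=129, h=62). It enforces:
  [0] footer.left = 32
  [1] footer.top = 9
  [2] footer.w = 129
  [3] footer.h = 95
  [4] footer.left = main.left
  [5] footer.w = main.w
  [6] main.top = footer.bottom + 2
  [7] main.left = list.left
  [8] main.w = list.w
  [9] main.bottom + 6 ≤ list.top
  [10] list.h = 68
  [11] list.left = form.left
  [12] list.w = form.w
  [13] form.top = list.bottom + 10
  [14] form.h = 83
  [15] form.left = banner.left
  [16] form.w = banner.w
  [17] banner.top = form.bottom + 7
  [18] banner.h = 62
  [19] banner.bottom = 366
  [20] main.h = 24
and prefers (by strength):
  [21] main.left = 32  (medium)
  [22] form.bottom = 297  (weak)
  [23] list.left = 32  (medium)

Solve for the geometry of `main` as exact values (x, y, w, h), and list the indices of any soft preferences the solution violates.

main = (x=32, y=106, w=129, h=24)
violated soft preferences: none

1. main.x = 32  [footer.left = main.left]
2. main.w = 129  [footer.w = main.w]
3. main.y = 106  [main.top = footer.bottom + 2]
4. main.h = 24  [main.h = 24]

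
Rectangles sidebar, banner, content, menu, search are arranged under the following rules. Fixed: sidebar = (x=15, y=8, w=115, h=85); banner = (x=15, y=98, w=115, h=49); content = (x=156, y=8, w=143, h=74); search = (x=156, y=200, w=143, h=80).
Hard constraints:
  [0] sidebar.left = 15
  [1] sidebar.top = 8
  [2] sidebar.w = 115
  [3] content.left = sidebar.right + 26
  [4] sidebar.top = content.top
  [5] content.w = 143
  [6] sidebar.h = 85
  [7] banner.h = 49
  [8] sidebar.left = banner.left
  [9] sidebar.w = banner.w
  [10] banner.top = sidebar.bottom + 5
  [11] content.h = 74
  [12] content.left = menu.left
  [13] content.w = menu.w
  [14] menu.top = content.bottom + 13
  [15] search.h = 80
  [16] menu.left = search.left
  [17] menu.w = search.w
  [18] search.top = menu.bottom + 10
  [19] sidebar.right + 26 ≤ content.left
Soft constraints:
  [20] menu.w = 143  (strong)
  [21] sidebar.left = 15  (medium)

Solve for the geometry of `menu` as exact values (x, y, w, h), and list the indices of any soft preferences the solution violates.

1. menu.x = 156  [content.left = menu.left]
2. menu.w = 143  [content.w = menu.w]
3. menu.y = 95  [menu.top = content.bottom + 13]
4. menu.h = 95  [search.top = menu.bottom + 10]

menu = (x=156, y=95, w=143, h=95)
violated soft preferences: none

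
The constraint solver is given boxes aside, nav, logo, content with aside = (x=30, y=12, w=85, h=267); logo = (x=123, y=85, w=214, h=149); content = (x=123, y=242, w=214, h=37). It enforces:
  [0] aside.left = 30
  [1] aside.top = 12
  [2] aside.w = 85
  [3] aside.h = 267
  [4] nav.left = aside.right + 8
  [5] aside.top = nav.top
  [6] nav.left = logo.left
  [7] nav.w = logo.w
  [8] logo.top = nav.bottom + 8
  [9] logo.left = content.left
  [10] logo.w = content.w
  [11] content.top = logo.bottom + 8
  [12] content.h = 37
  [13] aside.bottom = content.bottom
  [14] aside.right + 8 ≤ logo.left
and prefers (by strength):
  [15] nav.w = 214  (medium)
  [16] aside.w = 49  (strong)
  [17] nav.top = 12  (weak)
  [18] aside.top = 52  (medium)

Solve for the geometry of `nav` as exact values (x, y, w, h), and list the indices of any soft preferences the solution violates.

1. nav.x = 123  [nav.left = aside.right + 8]
2. nav.y = 12  [aside.top = nav.top]
3. nav.w = 214  [nav.w = logo.w]
4. nav.h = 65  [logo.top = nav.bottom + 8]

nav = (x=123, y=12, w=214, h=65)
violated soft preferences: 16, 18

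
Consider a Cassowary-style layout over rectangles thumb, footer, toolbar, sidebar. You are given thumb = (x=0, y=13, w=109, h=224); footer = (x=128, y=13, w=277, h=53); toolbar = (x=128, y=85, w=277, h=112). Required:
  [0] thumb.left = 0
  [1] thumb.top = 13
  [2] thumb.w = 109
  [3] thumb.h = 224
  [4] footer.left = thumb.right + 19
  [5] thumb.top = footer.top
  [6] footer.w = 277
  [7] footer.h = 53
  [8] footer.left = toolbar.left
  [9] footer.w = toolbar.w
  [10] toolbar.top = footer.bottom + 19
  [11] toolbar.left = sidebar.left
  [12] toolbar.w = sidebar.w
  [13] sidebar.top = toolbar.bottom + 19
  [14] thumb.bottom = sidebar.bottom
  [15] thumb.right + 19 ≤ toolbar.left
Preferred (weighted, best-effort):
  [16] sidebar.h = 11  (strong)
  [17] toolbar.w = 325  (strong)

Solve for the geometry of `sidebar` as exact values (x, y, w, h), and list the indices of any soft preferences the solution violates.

sidebar = (x=128, y=216, w=277, h=21)
violated soft preferences: 16, 17

1. sidebar.x = 128  [toolbar.left = sidebar.left]
2. sidebar.w = 277  [toolbar.w = sidebar.w]
3. sidebar.y = 216  [sidebar.top = toolbar.bottom + 19]
4. sidebar.h = 21  [thumb.bottom = sidebar.bottom]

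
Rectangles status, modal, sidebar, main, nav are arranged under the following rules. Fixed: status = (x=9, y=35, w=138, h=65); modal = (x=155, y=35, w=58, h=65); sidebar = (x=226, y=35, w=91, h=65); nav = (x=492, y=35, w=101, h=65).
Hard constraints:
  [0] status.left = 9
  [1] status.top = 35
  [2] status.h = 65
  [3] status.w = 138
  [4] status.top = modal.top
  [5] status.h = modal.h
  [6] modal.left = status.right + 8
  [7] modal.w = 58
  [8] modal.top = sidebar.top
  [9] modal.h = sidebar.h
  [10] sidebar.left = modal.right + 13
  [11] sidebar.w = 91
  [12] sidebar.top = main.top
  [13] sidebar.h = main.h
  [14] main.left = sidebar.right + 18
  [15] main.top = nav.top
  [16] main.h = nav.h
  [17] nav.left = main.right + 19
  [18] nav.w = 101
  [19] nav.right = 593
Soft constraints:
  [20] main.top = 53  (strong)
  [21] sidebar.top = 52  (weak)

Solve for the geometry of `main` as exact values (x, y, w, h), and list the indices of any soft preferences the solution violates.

main = (x=335, y=35, w=138, h=65)
violated soft preferences: 20, 21

1. main.y = 35  [sidebar.top = main.top]
2. main.h = 65  [sidebar.h = main.h]
3. main.x = 335  [main.left = sidebar.right + 18]
4. main.w = 138  [nav.left = main.right + 19]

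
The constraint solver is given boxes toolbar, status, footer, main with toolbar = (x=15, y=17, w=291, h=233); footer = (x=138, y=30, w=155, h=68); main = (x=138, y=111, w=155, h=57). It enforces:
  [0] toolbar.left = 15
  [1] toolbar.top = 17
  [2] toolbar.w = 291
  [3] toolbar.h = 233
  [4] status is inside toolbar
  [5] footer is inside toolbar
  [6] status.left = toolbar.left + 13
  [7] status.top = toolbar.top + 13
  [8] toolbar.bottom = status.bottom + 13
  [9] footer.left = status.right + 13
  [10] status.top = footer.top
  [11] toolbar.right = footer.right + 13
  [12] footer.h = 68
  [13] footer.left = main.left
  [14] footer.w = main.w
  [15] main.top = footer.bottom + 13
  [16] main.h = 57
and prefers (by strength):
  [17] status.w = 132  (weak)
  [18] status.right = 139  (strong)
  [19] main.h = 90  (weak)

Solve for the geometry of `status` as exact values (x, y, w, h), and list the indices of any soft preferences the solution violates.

1. status.x = 28  [status.left = toolbar.left + 13]
2. status.y = 30  [status.top = toolbar.top + 13]
3. status.h = 207  [toolbar.bottom = status.bottom + 13]
4. status.w = 97  [footer.left = status.right + 13]

status = (x=28, y=30, w=97, h=207)
violated soft preferences: 17, 18, 19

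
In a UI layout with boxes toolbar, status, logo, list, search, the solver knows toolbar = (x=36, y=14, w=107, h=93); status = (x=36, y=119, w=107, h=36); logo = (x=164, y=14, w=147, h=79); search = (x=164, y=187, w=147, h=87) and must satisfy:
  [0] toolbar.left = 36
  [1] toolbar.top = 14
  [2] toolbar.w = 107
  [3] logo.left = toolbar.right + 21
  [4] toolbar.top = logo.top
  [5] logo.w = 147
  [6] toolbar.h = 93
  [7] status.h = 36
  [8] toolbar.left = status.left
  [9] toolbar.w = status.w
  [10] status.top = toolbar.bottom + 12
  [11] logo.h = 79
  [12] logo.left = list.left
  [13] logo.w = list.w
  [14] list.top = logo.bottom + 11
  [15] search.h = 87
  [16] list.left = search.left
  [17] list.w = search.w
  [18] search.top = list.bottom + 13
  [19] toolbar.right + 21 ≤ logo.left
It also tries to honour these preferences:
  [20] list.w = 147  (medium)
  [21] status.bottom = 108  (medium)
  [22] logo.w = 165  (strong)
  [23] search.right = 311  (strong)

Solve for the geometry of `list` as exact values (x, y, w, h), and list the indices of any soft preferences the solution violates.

list = (x=164, y=104, w=147, h=70)
violated soft preferences: 21, 22

1. list.x = 164  [logo.left = list.left]
2. list.w = 147  [logo.w = list.w]
3. list.y = 104  [list.top = logo.bottom + 11]
4. list.h = 70  [search.top = list.bottom + 13]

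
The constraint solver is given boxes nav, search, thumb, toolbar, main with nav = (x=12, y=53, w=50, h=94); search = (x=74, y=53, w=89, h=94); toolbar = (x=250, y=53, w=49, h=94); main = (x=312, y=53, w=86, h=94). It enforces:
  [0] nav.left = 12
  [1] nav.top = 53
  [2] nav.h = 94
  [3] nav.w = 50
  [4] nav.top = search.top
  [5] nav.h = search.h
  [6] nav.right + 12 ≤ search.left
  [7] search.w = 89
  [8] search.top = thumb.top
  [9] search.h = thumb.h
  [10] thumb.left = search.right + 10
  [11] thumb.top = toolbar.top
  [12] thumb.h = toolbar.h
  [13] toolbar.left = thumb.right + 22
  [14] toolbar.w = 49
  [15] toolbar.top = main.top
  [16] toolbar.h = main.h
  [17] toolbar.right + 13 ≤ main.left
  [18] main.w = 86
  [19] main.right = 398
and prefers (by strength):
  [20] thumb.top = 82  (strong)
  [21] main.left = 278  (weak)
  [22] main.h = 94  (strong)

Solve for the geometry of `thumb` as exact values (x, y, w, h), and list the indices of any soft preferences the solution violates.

1. thumb.y = 53  [search.top = thumb.top]
2. thumb.h = 94  [search.h = thumb.h]
3. thumb.x = 173  [thumb.left = search.right + 10]
4. thumb.w = 55  [toolbar.left = thumb.right + 22]

thumb = (x=173, y=53, w=55, h=94)
violated soft preferences: 20, 21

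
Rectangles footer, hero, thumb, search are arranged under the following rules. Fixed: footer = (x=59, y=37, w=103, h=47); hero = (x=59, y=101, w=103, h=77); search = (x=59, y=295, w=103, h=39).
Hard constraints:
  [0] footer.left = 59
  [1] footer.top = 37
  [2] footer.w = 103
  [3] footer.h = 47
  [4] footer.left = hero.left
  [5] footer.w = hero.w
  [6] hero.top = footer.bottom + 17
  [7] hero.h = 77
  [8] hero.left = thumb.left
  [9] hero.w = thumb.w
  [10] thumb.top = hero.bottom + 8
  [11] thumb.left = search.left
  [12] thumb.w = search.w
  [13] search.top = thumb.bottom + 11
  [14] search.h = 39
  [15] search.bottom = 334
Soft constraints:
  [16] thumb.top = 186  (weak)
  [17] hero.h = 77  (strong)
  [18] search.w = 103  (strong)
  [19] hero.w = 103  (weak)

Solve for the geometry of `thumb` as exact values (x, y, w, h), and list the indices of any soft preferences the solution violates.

thumb = (x=59, y=186, w=103, h=98)
violated soft preferences: none

1. thumb.x = 59  [hero.left = thumb.left]
2. thumb.w = 103  [hero.w = thumb.w]
3. thumb.y = 186  [thumb.top = hero.bottom + 8]
4. thumb.h = 98  [search.top = thumb.bottom + 11]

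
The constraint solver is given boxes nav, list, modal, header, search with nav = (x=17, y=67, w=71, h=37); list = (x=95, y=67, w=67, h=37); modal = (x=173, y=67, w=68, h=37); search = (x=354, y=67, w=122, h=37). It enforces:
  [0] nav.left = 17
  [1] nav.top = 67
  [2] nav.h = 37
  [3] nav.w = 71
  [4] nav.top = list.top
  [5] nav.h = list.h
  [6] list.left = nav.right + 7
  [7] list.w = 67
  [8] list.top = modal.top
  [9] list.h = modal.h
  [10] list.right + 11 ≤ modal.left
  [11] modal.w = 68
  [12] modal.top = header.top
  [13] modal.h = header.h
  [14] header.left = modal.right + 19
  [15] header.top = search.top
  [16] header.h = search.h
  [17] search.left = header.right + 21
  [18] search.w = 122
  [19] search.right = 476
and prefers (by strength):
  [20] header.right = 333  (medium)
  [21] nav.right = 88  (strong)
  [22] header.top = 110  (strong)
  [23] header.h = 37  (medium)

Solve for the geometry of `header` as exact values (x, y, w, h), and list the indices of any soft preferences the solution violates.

header = (x=260, y=67, w=73, h=37)
violated soft preferences: 22

1. header.y = 67  [modal.top = header.top]
2. header.h = 37  [modal.h = header.h]
3. header.x = 260  [header.left = modal.right + 19]
4. header.w = 73  [search.left = header.right + 21]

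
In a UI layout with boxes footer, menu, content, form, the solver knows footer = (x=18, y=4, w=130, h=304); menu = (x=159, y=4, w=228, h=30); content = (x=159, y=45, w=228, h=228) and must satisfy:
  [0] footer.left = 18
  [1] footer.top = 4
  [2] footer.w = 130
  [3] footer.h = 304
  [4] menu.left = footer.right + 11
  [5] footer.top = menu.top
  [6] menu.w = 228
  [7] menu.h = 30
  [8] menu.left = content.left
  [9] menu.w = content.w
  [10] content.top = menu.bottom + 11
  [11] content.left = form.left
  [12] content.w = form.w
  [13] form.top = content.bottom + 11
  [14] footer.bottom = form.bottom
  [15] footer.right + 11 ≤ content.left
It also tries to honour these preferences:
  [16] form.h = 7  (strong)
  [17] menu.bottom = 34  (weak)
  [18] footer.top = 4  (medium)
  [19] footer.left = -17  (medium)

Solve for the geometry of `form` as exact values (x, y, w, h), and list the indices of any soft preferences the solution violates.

form = (x=159, y=284, w=228, h=24)
violated soft preferences: 16, 19

1. form.x = 159  [content.left = form.left]
2. form.w = 228  [content.w = form.w]
3. form.y = 284  [form.top = content.bottom + 11]
4. form.h = 24  [footer.bottom = form.bottom]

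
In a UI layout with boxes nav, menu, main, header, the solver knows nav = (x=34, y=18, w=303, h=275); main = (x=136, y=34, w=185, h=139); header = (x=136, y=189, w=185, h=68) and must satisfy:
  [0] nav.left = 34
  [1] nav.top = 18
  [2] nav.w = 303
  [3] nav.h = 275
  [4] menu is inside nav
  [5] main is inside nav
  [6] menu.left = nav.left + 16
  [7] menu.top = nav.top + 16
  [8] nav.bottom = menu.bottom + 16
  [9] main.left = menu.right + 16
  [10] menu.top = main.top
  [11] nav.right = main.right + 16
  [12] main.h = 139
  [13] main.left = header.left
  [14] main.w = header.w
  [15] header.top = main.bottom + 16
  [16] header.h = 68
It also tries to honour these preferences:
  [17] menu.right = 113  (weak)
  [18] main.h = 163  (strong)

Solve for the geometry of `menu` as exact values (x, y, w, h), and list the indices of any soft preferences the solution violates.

1. menu.x = 50  [menu.left = nav.left + 16]
2. menu.y = 34  [menu.top = nav.top + 16]
3. menu.h = 243  [nav.bottom = menu.bottom + 16]
4. menu.w = 70  [main.left = menu.right + 16]

menu = (x=50, y=34, w=70, h=243)
violated soft preferences: 17, 18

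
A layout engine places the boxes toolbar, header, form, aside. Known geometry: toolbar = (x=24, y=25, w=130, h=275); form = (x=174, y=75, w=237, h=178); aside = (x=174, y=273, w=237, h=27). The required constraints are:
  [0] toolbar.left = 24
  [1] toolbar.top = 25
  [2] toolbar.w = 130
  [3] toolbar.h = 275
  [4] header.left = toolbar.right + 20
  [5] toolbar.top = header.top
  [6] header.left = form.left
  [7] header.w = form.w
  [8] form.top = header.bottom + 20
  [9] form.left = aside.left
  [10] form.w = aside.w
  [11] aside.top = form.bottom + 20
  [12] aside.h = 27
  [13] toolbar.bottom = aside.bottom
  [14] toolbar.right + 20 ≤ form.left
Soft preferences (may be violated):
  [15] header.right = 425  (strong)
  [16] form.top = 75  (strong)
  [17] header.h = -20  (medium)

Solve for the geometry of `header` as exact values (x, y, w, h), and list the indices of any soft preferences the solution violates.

header = (x=174, y=25, w=237, h=30)
violated soft preferences: 15, 17

1. header.x = 174  [header.left = toolbar.right + 20]
2. header.y = 25  [toolbar.top = header.top]
3. header.w = 237  [header.w = form.w]
4. header.h = 30  [form.top = header.bottom + 20]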